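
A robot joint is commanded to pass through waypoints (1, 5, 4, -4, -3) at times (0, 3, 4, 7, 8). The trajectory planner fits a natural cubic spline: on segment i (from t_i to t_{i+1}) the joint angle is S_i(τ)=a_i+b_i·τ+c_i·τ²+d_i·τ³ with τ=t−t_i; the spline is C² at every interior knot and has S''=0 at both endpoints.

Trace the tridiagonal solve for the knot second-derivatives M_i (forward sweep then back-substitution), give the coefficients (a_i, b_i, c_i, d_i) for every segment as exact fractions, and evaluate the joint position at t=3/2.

  seg 0: a=1 b=37/18 c=0 d=-13/162
  seg 1: a=5 b=-1/9 c=-13/18 d=-1/6
  seg 2: a=4 b=-37/18 c=-11/9 d=55/162
  seg 3: a=-4 b=-2/9 c=11/6 d=-11/18
S(3/2) = 61/16

Δ: Δ0=4/3, Δ1=-1, Δ2=-8/3, Δ3=1
row 1: diag=8, rhs=-14; c'=1/8, d'=-7/4
row 2: denom=8−1·1/8=63/8; d'=(-10−1·-7/4)/(63/8)=-22/21
row 3: denom=8−3·8/21=48/7; d'=(22−3·-22/21)/(48/7)=11/3
back: M3=11/3
back: M2=-22/21−8/21·11/3=-22/9
back: M1=-7/4−1/8·-22/9=-13/9
M: M0=0, M1=-13/9, M2=-22/9, M3=11/3, M4=0
seg 0: a=1, c=M0/2=0, d=(M1−M0)/(6·3)=-13/162, b=Δ0−h0·(2M0+M1)/6=37/18
seg 1: a=5, c=M1/2=-13/18, d=(M2−M1)/(6·1)=-1/6, b=Δ1−h1·(2M1+M2)/6=-1/9
seg 2: a=4, c=M2/2=-11/9, d=(M3−M2)/(6·3)=55/162, b=Δ2−h2·(2M2+M3)/6=-37/18
seg 3: a=-4, c=M3/2=11/6, d=(M4−M3)/(6·1)=-11/18, b=Δ3−h3·(2M3+M4)/6=-2/9
t_q=3/2 → seg 0, τ=3/2; S=1+37/18·τ+0·τ²+-13/162·τ³=61/16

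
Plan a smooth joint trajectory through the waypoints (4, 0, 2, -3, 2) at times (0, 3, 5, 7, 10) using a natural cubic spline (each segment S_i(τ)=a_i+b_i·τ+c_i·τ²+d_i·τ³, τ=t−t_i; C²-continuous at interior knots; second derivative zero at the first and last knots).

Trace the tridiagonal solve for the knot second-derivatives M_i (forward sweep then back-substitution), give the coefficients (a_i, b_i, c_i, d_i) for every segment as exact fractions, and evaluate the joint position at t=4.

Δ: Δ0=-4/3, Δ1=1, Δ2=-5/2, Δ3=5/3
row 1: diag=10, rhs=14; c'=1/5, d'=7/5
row 2: denom=8−2·1/5=38/5; d'=(-21−2·7/5)/(38/5)=-119/38
row 3: denom=10−2·5/19=180/19; d'=(25−2·-119/38)/(180/19)=33/10
back: M3=33/10
back: M2=-119/38−5/19·33/10=-4
back: M1=7/5−1/5·-4=11/5
M: M0=0, M1=11/5, M2=-4, M3=33/10, M4=0
seg 0: a=4, c=M0/2=0, d=(M1−M0)/(6·3)=11/90, b=Δ0−h0·(2M0+M1)/6=-73/30
seg 1: a=0, c=M1/2=11/10, d=(M2−M1)/(6·2)=-31/60, b=Δ1−h1·(2M1+M2)/6=13/15
seg 2: a=2, c=M2/2=-2, d=(M3−M2)/(6·2)=73/120, b=Δ2−h2·(2M2+M3)/6=-14/15
seg 3: a=-3, c=M3/2=33/20, d=(M4−M3)/(6·3)=-11/60, b=Δ3−h3·(2M3+M4)/6=-49/30
t_q=4 → seg 1, τ=1; S=0+13/15·τ+11/10·τ²+-31/60·τ³=29/20

  seg 0: a=4 b=-73/30 c=0 d=11/90
  seg 1: a=0 b=13/15 c=11/10 d=-31/60
  seg 2: a=2 b=-14/15 c=-2 d=73/120
  seg 3: a=-3 b=-49/30 c=33/20 d=-11/60
S(4) = 29/20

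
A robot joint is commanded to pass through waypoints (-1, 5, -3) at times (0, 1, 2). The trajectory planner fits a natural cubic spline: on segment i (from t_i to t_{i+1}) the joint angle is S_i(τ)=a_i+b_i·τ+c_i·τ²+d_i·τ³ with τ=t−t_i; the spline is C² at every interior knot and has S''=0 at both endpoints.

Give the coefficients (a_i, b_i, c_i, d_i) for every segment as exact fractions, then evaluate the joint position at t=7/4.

Δ: Δ0=6, Δ1=-8
row 1: diag=4, rhs=-84; c'=1/4, d'=-21
back: M1=-21
M: M0=0, M1=-21, M2=0
seg 0: a=-1, c=M0/2=0, d=(M1−M0)/(6·1)=-7/2, b=Δ0−h0·(2M0+M1)/6=19/2
seg 1: a=5, c=M1/2=-21/2, d=(M2−M1)/(6·1)=7/2, b=Δ1−h1·(2M1+M2)/6=-1
t_q=7/4 → seg 1, τ=3/4; S=5+-1·τ+-21/2·τ²+7/2·τ³=-23/128

  seg 0: a=-1 b=19/2 c=0 d=-7/2
  seg 1: a=5 b=-1 c=-21/2 d=7/2
S(7/4) = -23/128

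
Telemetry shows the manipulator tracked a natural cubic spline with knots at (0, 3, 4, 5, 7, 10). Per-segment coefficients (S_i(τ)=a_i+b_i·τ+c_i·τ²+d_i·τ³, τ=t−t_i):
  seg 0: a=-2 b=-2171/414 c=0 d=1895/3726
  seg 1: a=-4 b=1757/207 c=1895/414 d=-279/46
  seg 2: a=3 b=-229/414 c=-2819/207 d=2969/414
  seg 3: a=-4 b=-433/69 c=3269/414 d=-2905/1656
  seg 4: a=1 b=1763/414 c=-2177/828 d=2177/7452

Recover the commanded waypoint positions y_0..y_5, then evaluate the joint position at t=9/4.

y_0=-2 y_1=-4 y_2=3 y_3=-4 y_4=1 y_5=-2
S(9/4) = -23569/2944

y_0 = S_0(0) = a_0 = -2
y_1 = S_1(0) = a_1 = -4
y_2 = S_2(0) = a_2 = 3
y_3 = S_3(0) = a_3 = -4
y_4 = S_4(0) = a_4 = 1
y_5 = S_4(3) = -2
t_q=9/4 is in segment 0 (τ=9/4); S_0(τ)=-23569/2944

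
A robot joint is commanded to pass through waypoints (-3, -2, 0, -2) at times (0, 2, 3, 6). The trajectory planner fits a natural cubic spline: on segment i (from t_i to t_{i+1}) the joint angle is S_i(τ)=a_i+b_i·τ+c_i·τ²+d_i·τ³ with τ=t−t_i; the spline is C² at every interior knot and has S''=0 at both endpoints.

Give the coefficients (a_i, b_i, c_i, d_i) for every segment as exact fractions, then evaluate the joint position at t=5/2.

  seg 0: a=-3 b=-35/282 c=0 d=22/141
  seg 1: a=-2 b=493/282 c=44/47 d=-193/282
  seg 2: a=0 b=221/141 c=-105/94 d=35/282
S(5/2) = -735/752

Δ: Δ0=1/2, Δ1=2, Δ2=-2/3
row 1: diag=6, rhs=9; c'=1/6, d'=3/2
row 2: denom=8−1·1/6=47/6; d'=(-16−1·3/2)/(47/6)=-105/47
back: M2=-105/47
back: M1=3/2−1/6·-105/47=88/47
M: M0=0, M1=88/47, M2=-105/47, M3=0
seg 0: a=-3, c=M0/2=0, d=(M1−M0)/(6·2)=22/141, b=Δ0−h0·(2M0+M1)/6=-35/282
seg 1: a=-2, c=M1/2=44/47, d=(M2−M1)/(6·1)=-193/282, b=Δ1−h1·(2M1+M2)/6=493/282
seg 2: a=0, c=M2/2=-105/94, d=(M3−M2)/(6·3)=35/282, b=Δ2−h2·(2M2+M3)/6=221/141
t_q=5/2 → seg 1, τ=1/2; S=-2+493/282·τ+44/47·τ²+-193/282·τ³=-735/752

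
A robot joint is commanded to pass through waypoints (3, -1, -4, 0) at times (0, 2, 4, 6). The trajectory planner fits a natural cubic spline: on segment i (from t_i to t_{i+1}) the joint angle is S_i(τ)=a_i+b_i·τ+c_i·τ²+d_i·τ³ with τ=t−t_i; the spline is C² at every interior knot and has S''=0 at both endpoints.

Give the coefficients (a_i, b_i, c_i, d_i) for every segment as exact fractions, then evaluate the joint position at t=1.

  seg 0: a=3 b=-19/10 c=0 d=-1/40
  seg 1: a=-1 b=-11/5 c=-3/20 d=1/4
  seg 2: a=-4 b=1/5 c=27/20 d=-9/40
S(1) = 43/40

Δ: Δ0=-2, Δ1=-3/2, Δ2=2
row 1: diag=8, rhs=3; c'=1/4, d'=3/8
row 2: denom=8−2·1/4=15/2; d'=(21−2·3/8)/(15/2)=27/10
back: M2=27/10
back: M1=3/8−1/4·27/10=-3/10
M: M0=0, M1=-3/10, M2=27/10, M3=0
seg 0: a=3, c=M0/2=0, d=(M1−M0)/(6·2)=-1/40, b=Δ0−h0·(2M0+M1)/6=-19/10
seg 1: a=-1, c=M1/2=-3/20, d=(M2−M1)/(6·2)=1/4, b=Δ1−h1·(2M1+M2)/6=-11/5
seg 2: a=-4, c=M2/2=27/20, d=(M3−M2)/(6·2)=-9/40, b=Δ2−h2·(2M2+M3)/6=1/5
t_q=1 → seg 0, τ=1; S=3+-19/10·τ+0·τ²+-1/40·τ³=43/40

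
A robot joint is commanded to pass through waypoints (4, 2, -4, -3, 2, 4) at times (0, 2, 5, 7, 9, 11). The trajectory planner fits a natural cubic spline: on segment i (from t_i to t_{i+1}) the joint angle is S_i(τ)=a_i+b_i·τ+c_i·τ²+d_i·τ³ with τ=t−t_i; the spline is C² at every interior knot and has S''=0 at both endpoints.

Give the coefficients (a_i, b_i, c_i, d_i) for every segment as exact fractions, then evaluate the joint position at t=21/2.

  seg 0: a=4 b=-833/1285 c=0 d=-113/1285
  seg 1: a=2 b=-2189/1285 c=-678/1285 d=551/3855
  seg 2: a=-4 b=-1298/1285 c=195/257 d=-19/10280
  seg 3: a=-3 b=5147/2570 c=3843/5140 d=-513/2056
  seg 4: a=2 b=2569/1285 c=-963/1285 d=321/2570
S(21/2) = 15355/4112

Δ: Δ0=-1, Δ1=-2, Δ2=1/2, Δ3=5/2, Δ4=1
row 1: diag=10, rhs=-6; c'=3/10, d'=-3/5
row 2: denom=10−3·3/10=91/10; d'=(15−3·-3/5)/(91/10)=24/13
row 3: denom=8−2·20/91=688/91; d'=(12−2·24/13)/(688/91)=189/172
row 4: denom=8−2·91/344=1285/172; d'=(-9−2·189/172)/(1285/172)=-1926/1285
back: M4=-1926/1285
back: M3=189/172−91/344·-1926/1285=3843/2570
back: M2=24/13−20/91·3843/2570=390/257
back: M1=-3/5−3/10·390/257=-1356/1285
M: M0=0, M1=-1356/1285, M2=390/257, M3=3843/2570, M4=-1926/1285, M5=0
seg 0: a=4, c=M0/2=0, d=(M1−M0)/(6·2)=-113/1285, b=Δ0−h0·(2M0+M1)/6=-833/1285
seg 1: a=2, c=M1/2=-678/1285, d=(M2−M1)/(6·3)=551/3855, b=Δ1−h1·(2M1+M2)/6=-2189/1285
seg 2: a=-4, c=M2/2=195/257, d=(M3−M2)/(6·2)=-19/10280, b=Δ2−h2·(2M2+M3)/6=-1298/1285
seg 3: a=-3, c=M3/2=3843/5140, d=(M4−M3)/(6·2)=-513/2056, b=Δ3−h3·(2M3+M4)/6=5147/2570
seg 4: a=2, c=M4/2=-963/1285, d=(M5−M4)/(6·2)=321/2570, b=Δ4−h4·(2M4+M5)/6=2569/1285
t_q=21/2 → seg 4, τ=3/2; S=2+2569/1285·τ+-963/1285·τ²+321/2570·τ³=15355/4112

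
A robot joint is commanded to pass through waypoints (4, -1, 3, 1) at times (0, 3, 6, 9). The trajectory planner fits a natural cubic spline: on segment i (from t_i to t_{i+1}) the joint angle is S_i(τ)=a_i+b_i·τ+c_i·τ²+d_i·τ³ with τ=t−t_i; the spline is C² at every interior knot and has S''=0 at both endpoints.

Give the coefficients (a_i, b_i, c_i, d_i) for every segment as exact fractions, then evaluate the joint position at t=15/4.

  seg 0: a=4 b=-13/5 c=0 d=14/135
  seg 1: a=-1 b=1/5 c=14/15 d=-5/27
  seg 2: a=3 b=4/5 c=-11/15 d=11/135
S(15/4) = -129/320

Δ: Δ0=-5/3, Δ1=4/3, Δ2=-2/3
row 1: diag=12, rhs=18; c'=1/4, d'=3/2
row 2: denom=12−3·1/4=45/4; d'=(-12−3·3/2)/(45/4)=-22/15
back: M2=-22/15
back: M1=3/2−1/4·-22/15=28/15
M: M0=0, M1=28/15, M2=-22/15, M3=0
seg 0: a=4, c=M0/2=0, d=(M1−M0)/(6·3)=14/135, b=Δ0−h0·(2M0+M1)/6=-13/5
seg 1: a=-1, c=M1/2=14/15, d=(M2−M1)/(6·3)=-5/27, b=Δ1−h1·(2M1+M2)/6=1/5
seg 2: a=3, c=M2/2=-11/15, d=(M3−M2)/(6·3)=11/135, b=Δ2−h2·(2M2+M3)/6=4/5
t_q=15/4 → seg 1, τ=3/4; S=-1+1/5·τ+14/15·τ²+-5/27·τ³=-129/320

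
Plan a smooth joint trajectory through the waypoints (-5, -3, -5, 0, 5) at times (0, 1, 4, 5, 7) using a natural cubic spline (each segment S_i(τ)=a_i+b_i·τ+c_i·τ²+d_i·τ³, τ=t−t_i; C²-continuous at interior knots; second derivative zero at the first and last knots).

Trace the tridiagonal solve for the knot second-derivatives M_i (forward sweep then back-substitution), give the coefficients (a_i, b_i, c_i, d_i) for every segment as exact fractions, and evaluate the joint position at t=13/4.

  seg 0: a=-5 b=5273/1932 c=0 d=-1409/1932
  seg 1: a=-3 b=523/966 c=-1409/644 d=3449/5796
  seg 2: a=-5 b=6725/1932 c=510/161 d=-455/276
  seg 3: a=0 b=4705/966 c=-1145/644 d=1145/3864
S(13/4) = -250587/41216

Δ: Δ0=2, Δ1=-2/3, Δ2=5, Δ3=5/2
row 1: diag=8, rhs=-16; c'=3/8, d'=-2
row 2: denom=8−3·3/8=55/8; d'=(34−3·-2)/(55/8)=64/11
row 3: denom=6−1·8/55=322/55; d'=(-15−1·64/11)/(322/55)=-1145/322
back: M3=-1145/322
back: M2=64/11−8/55·-1145/322=1020/161
back: M1=-2−3/8·1020/161=-1409/322
M: M0=0, M1=-1409/322, M2=1020/161, M3=-1145/322, M4=0
seg 0: a=-5, c=M0/2=0, d=(M1−M0)/(6·1)=-1409/1932, b=Δ0−h0·(2M0+M1)/6=5273/1932
seg 1: a=-3, c=M1/2=-1409/644, d=(M2−M1)/(6·3)=3449/5796, b=Δ1−h1·(2M1+M2)/6=523/966
seg 2: a=-5, c=M2/2=510/161, d=(M3−M2)/(6·1)=-455/276, b=Δ2−h2·(2M2+M3)/6=6725/1932
seg 3: a=0, c=M3/2=-1145/644, d=(M4−M3)/(6·2)=1145/3864, b=Δ3−h3·(2M3+M4)/6=4705/966
t_q=13/4 → seg 1, τ=9/4; S=-3+523/966·τ+-1409/644·τ²+3449/5796·τ³=-250587/41216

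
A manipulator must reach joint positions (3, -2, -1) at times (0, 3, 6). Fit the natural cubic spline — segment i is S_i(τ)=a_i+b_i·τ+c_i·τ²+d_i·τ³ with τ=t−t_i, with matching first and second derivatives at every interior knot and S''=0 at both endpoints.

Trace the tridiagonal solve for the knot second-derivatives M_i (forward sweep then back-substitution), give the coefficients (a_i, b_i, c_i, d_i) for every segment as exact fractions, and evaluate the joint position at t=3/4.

Δ: Δ0=-5/3, Δ1=1/3
row 1: diag=12, rhs=12; c'=1/4, d'=1
back: M1=1
M: M0=0, M1=1, M2=0
seg 0: a=3, c=M0/2=0, d=(M1−M0)/(6·3)=1/18, b=Δ0−h0·(2M0+M1)/6=-13/6
seg 1: a=-2, c=M1/2=1/2, d=(M2−M1)/(6·3)=-1/18, b=Δ1−h1·(2M1+M2)/6=-2/3
t_q=3/4 → seg 0, τ=3/4; S=3+-13/6·τ+0·τ²+1/18·τ³=179/128

  seg 0: a=3 b=-13/6 c=0 d=1/18
  seg 1: a=-2 b=-2/3 c=1/2 d=-1/18
S(3/4) = 179/128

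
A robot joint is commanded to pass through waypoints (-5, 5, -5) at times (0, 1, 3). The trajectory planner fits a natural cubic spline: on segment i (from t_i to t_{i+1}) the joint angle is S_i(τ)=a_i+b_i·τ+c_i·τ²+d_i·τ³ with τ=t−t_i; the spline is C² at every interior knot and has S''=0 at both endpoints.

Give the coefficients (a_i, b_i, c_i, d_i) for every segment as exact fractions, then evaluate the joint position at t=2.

Δ: Δ0=10, Δ1=-5
row 1: diag=6, rhs=-90; c'=1/3, d'=-15
back: M1=-15
M: M0=0, M1=-15, M2=0
seg 0: a=-5, c=M0/2=0, d=(M1−M0)/(6·1)=-5/2, b=Δ0−h0·(2M0+M1)/6=25/2
seg 1: a=5, c=M1/2=-15/2, d=(M2−M1)/(6·2)=5/4, b=Δ1−h1·(2M1+M2)/6=5
t_q=2 → seg 1, τ=1; S=5+5·τ+-15/2·τ²+5/4·τ³=15/4

  seg 0: a=-5 b=25/2 c=0 d=-5/2
  seg 1: a=5 b=5 c=-15/2 d=5/4
S(2) = 15/4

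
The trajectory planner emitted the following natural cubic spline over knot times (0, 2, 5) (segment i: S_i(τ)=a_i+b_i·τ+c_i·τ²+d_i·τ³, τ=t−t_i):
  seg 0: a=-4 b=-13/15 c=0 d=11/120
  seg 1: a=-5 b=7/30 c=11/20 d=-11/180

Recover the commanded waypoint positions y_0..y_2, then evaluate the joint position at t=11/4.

y_0=-4 y_1=-5 y_2=-1
S(11/4) = -5813/1280

y_0 = S_0(0) = a_0 = -4
y_1 = S_1(0) = a_1 = -5
y_2 = S_1(3) = -1
t_q=11/4 is in segment 1 (τ=3/4); S_1(τ)=-5813/1280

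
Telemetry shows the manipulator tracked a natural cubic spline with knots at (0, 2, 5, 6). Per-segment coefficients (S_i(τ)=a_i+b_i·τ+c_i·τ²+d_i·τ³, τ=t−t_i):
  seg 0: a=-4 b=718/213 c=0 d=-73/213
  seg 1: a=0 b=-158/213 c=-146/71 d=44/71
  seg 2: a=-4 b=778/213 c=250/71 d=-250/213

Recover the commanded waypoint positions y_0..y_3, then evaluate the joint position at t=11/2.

y_0=-4 y_1=0 y_2=-4 y_3=2
S(11/2) = -409/284

y_0 = S_0(0) = a_0 = -4
y_1 = S_1(0) = a_1 = 0
y_2 = S_2(0) = a_2 = -4
y_3 = S_2(1) = 2
t_q=11/2 is in segment 2 (τ=1/2); S_2(τ)=-409/284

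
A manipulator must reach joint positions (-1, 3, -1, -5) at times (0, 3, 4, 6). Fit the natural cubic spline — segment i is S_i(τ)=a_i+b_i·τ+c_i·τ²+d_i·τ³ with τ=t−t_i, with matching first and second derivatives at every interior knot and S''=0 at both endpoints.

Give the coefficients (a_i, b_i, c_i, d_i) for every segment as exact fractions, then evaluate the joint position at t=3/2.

Δ: Δ0=4/3, Δ1=-4, Δ2=-2
row 1: diag=8, rhs=-32; c'=1/8, d'=-4
row 2: denom=6−1·1/8=47/8; d'=(12−1·-4)/(47/8)=128/47
back: M2=128/47
back: M1=-4−1/8·128/47=-204/47
M: M0=0, M1=-204/47, M2=128/47, M3=0
seg 0: a=-1, c=M0/2=0, d=(M1−M0)/(6·3)=-34/141, b=Δ0−h0·(2M0+M1)/6=494/141
seg 1: a=3, c=M1/2=-102/47, d=(M2−M1)/(6·1)=166/141, b=Δ1−h1·(2M1+M2)/6=-424/141
seg 2: a=-1, c=M2/2=64/47, d=(M3−M2)/(6·2)=-32/141, b=Δ2−h2·(2M2+M3)/6=-538/141
t_q=3/2 → seg 0, τ=3/2; S=-1+494/141·τ+0·τ²+-34/141·τ³=647/188

  seg 0: a=-1 b=494/141 c=0 d=-34/141
  seg 1: a=3 b=-424/141 c=-102/47 d=166/141
  seg 2: a=-1 b=-538/141 c=64/47 d=-32/141
S(3/2) = 647/188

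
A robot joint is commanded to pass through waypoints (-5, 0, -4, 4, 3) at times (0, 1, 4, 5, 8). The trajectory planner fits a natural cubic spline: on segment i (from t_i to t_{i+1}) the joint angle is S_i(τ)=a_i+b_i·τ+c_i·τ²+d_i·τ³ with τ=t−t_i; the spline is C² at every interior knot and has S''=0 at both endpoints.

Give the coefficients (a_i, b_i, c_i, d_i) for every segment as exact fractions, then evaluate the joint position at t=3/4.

  seg 0: a=-5 b=13/2 c=0 d=-3/2
  seg 1: a=0 b=2 c=-9/2 d=61/54
  seg 2: a=-4 b=11/2 c=17/3 d=-19/6
  seg 3: a=4 b=22/3 c=-23/6 d=23/54
S(3/4) = -97/128

Δ: Δ0=5, Δ1=-4/3, Δ2=8, Δ3=-1/3
row 1: diag=8, rhs=-38; c'=3/8, d'=-19/4
row 2: denom=8−3·3/8=55/8; d'=(56−3·-19/4)/(55/8)=562/55
row 3: denom=8−1·8/55=432/55; d'=(-50−1·562/55)/(432/55)=-23/3
back: M3=-23/3
back: M2=562/55−8/55·-23/3=34/3
back: M1=-19/4−3/8·34/3=-9
M: M0=0, M1=-9, M2=34/3, M3=-23/3, M4=0
seg 0: a=-5, c=M0/2=0, d=(M1−M0)/(6·1)=-3/2, b=Δ0−h0·(2M0+M1)/6=13/2
seg 1: a=0, c=M1/2=-9/2, d=(M2−M1)/(6·3)=61/54, b=Δ1−h1·(2M1+M2)/6=2
seg 2: a=-4, c=M2/2=17/3, d=(M3−M2)/(6·1)=-19/6, b=Δ2−h2·(2M2+M3)/6=11/2
seg 3: a=4, c=M3/2=-23/6, d=(M4−M3)/(6·3)=23/54, b=Δ3−h3·(2M3+M4)/6=22/3
t_q=3/4 → seg 0, τ=3/4; S=-5+13/2·τ+0·τ²+-3/2·τ³=-97/128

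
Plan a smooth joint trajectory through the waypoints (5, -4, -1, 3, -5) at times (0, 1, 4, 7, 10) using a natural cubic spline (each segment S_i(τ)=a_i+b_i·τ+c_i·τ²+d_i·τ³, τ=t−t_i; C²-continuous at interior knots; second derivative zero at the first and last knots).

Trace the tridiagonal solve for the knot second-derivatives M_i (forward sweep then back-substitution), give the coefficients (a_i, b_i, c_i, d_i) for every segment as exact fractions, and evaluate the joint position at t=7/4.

  seg 0: a=5 b=-1675/162 c=0 d=217/162
  seg 1: a=-4 b=-512/81 c=217/54 d=-767/1458
  seg 2: a=-1 b=581/162 c=-58/81 d=-17/1458
  seg 3: a=3 b=-83/81 c=-133/162 d=133/1458
S(7/4) = -7721/1152

Δ: Δ0=-9, Δ1=1, Δ2=4/3, Δ3=-8/3
row 1: diag=8, rhs=60; c'=3/8, d'=15/2
row 2: denom=12−3·3/8=87/8; d'=(2−3·15/2)/(87/8)=-164/87
row 3: denom=12−3·8/29=324/29; d'=(-24−3·-164/87)/(324/29)=-133/81
back: M3=-133/81
back: M2=-164/87−8/29·-133/81=-116/81
back: M1=15/2−3/8·-116/81=217/27
M: M0=0, M1=217/27, M2=-116/81, M3=-133/81, M4=0
seg 0: a=5, c=M0/2=0, d=(M1−M0)/(6·1)=217/162, b=Δ0−h0·(2M0+M1)/6=-1675/162
seg 1: a=-4, c=M1/2=217/54, d=(M2−M1)/(6·3)=-767/1458, b=Δ1−h1·(2M1+M2)/6=-512/81
seg 2: a=-1, c=M2/2=-58/81, d=(M3−M2)/(6·3)=-17/1458, b=Δ2−h2·(2M2+M3)/6=581/162
seg 3: a=3, c=M3/2=-133/162, d=(M4−M3)/(6·3)=133/1458, b=Δ3−h3·(2M3+M4)/6=-83/81
t_q=7/4 → seg 1, τ=3/4; S=-4+-512/81·τ+217/54·τ²+-767/1458·τ³=-7721/1152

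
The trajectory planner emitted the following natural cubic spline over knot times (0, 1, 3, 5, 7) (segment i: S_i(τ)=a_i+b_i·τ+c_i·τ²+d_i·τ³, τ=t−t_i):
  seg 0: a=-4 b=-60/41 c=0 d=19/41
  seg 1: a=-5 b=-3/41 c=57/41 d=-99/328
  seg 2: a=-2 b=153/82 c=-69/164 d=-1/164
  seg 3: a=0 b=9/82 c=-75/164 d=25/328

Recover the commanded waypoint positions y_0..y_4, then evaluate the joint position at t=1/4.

y_0=-4 y_1=-5 y_2=-2 y_3=0 y_4=-1
S(1/4) = -11437/2624

y_0 = S_0(0) = a_0 = -4
y_1 = S_1(0) = a_1 = -5
y_2 = S_2(0) = a_2 = -2
y_3 = S_3(0) = a_3 = 0
y_4 = S_3(2) = -1
t_q=1/4 is in segment 0 (τ=1/4); S_0(τ)=-11437/2624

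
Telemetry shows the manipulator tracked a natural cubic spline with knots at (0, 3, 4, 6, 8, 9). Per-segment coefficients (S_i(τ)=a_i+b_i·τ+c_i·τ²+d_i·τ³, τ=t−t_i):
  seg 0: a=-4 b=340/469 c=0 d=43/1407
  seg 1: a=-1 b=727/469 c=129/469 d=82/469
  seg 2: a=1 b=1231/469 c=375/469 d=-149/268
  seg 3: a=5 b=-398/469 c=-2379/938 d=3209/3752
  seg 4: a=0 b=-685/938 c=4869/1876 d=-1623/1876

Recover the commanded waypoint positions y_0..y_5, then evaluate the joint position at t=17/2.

y_0=-4 y_1=-1 y_2=1 y_3=5 y_4=0 y_5=1
S(17/2) = 2635/15008

y_0 = S_0(0) = a_0 = -4
y_1 = S_1(0) = a_1 = -1
y_2 = S_2(0) = a_2 = 1
y_3 = S_3(0) = a_3 = 5
y_4 = S_4(0) = a_4 = 0
y_5 = S_4(1) = 1
t_q=17/2 is in segment 4 (τ=1/2); S_4(τ)=2635/15008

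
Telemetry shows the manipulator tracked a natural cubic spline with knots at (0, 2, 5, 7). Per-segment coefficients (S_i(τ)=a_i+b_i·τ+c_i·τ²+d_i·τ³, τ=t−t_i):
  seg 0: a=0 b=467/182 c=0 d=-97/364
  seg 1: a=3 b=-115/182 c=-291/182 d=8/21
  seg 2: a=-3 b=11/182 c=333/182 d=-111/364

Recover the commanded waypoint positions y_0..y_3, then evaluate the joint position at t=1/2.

y_0 = S_0(0) = a_0 = 0
y_1 = S_1(0) = a_1 = 3
y_2 = S_2(0) = a_2 = -3
y_3 = S_2(2) = 2
t_q=1/2 is in segment 0 (τ=1/2); S_0(τ)=3639/2912

y_0=0 y_1=3 y_2=-3 y_3=2
S(1/2) = 3639/2912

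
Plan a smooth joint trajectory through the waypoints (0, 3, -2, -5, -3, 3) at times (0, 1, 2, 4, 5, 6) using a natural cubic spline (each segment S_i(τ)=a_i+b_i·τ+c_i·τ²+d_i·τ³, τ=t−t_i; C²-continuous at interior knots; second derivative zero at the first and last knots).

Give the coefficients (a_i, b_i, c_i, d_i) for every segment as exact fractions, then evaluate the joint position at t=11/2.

Δ: Δ0=3, Δ1=-5, Δ2=-3/2, Δ3=2, Δ4=6
row 1: diag=4, rhs=-48; c'=1/4, d'=-12
row 2: denom=6−1·1/4=23/4; d'=(21−1·-12)/(23/4)=132/23
row 3: denom=6−2·8/23=122/23; d'=(21−2·132/23)/(122/23)=219/122
row 4: denom=4−1·23/122=465/122; d'=(24−1·219/122)/(465/122)=903/155
back: M4=903/155
back: M3=219/122−23/122·903/155=108/155
back: M2=132/23−8/23·108/155=852/155
back: M1=-12−1/4·852/155=-2073/155
M: M0=0, M1=-2073/155, M2=852/155, M3=108/155, M4=903/155, M5=0
seg 0: a=0, c=M0/2=0, d=(M1−M0)/(6·1)=-691/310, b=Δ0−h0·(2M0+M1)/6=1621/310
seg 1: a=3, c=M1/2=-2073/310, d=(M2−M1)/(6·1)=195/62, b=Δ1−h1·(2M1+M2)/6=-226/155
seg 2: a=-2, c=M2/2=426/155, d=(M3−M2)/(6·2)=-2/5, b=Δ2−h2·(2M2+M3)/6=-1673/310
seg 3: a=-5, c=M3/2=54/155, d=(M4−M3)/(6·1)=53/62, b=Δ3−h3·(2M3+M4)/6=247/310
seg 4: a=-3, c=M4/2=903/310, d=(M5−M4)/(6·1)=-301/310, b=Δ4−h4·(2M4+M5)/6=629/155
t_q=11/2 → seg 4, τ=1/2; S=-3+629/155·τ+903/310·τ²+-301/310·τ³=-903/2480

  seg 0: a=0 b=1621/310 c=0 d=-691/310
  seg 1: a=3 b=-226/155 c=-2073/310 d=195/62
  seg 2: a=-2 b=-1673/310 c=426/155 d=-2/5
  seg 3: a=-5 b=247/310 c=54/155 d=53/62
  seg 4: a=-3 b=629/155 c=903/310 d=-301/310
S(11/2) = -903/2480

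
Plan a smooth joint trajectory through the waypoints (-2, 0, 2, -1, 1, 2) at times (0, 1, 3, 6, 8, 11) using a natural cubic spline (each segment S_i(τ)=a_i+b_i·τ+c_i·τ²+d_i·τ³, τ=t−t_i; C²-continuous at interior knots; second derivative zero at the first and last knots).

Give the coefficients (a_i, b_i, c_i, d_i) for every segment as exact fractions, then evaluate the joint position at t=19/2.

Δ: Δ0=2, Δ1=1, Δ2=-1, Δ3=1, Δ4=1/3
row 1: diag=6, rhs=-6; c'=1/3, d'=-1
row 2: denom=10−2·1/3=28/3; d'=(-12−2·-1)/(28/3)=-15/14
row 3: denom=10−3·9/28=253/28; d'=(12−3·-15/14)/(253/28)=426/253
row 4: denom=10−2·56/253=2418/253; d'=(-4−2·426/253)/(2418/253)=-932/1209
back: M4=-932/1209
back: M3=426/253−56/253·-932/1209=2242/1209
back: M2=-15/14−9/28·2242/1209=-672/403
back: M1=-1−1/3·-672/403=-179/403
M: M0=0, M1=-179/403, M2=-672/403, M3=2242/1209, M4=-932/1209, M5=0
seg 0: a=-2, c=M0/2=0, d=(M1−M0)/(6·1)=-179/2418, b=Δ0−h0·(2M0+M1)/6=5015/2418
seg 1: a=0, c=M1/2=-179/806, d=(M2−M1)/(6·2)=-493/4836, b=Δ1−h1·(2M1+M2)/6=2239/1209
seg 2: a=2, c=M2/2=-336/403, d=(M3−M2)/(6·3)=2129/10881, b=Δ2−h2·(2M2+M3)/6=-314/1209
seg 3: a=-1, c=M3/2=1121/1209, d=(M4−M3)/(6·2)=-529/2418, b=Δ3−h3·(2M3+M4)/6=25/1209
seg 4: a=1, c=M4/2=-466/1209, d=(M5−M4)/(6·3)=466/10881, b=Δ4−h4·(2M4+M5)/6=445/403
t_q=19/2 → seg 4, τ=3/2; S=1+445/403·τ+-466/1209·τ²+466/10881·τ³=3117/1612

  seg 0: a=-2 b=5015/2418 c=0 d=-179/2418
  seg 1: a=0 b=2239/1209 c=-179/806 d=-493/4836
  seg 2: a=2 b=-314/1209 c=-336/403 d=2129/10881
  seg 3: a=-1 b=25/1209 c=1121/1209 d=-529/2418
  seg 4: a=1 b=445/403 c=-466/1209 d=466/10881
S(19/2) = 3117/1612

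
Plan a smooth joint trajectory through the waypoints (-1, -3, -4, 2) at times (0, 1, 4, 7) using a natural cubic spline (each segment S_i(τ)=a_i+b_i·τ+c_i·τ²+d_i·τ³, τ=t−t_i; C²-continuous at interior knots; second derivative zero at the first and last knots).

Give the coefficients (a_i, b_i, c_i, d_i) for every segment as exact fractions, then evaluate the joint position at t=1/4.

  seg 0: a=-1 b=-187/87 c=0 d=13/87
  seg 1: a=-3 b=-148/87 c=13/29 d=2/783
  seg 2: a=-4 b=92/87 c=41/87 d=-41/783
S(1/4) = -2849/1856

Δ: Δ0=-2, Δ1=-1/3, Δ2=2
row 1: diag=8, rhs=10; c'=3/8, d'=5/4
row 2: denom=12−3·3/8=87/8; d'=(14−3·5/4)/(87/8)=82/87
back: M2=82/87
back: M1=5/4−3/8·82/87=26/29
M: M0=0, M1=26/29, M2=82/87, M3=0
seg 0: a=-1, c=M0/2=0, d=(M1−M0)/(6·1)=13/87, b=Δ0−h0·(2M0+M1)/6=-187/87
seg 1: a=-3, c=M1/2=13/29, d=(M2−M1)/(6·3)=2/783, b=Δ1−h1·(2M1+M2)/6=-148/87
seg 2: a=-4, c=M2/2=41/87, d=(M3−M2)/(6·3)=-41/783, b=Δ2−h2·(2M2+M3)/6=92/87
t_q=1/4 → seg 0, τ=1/4; S=-1+-187/87·τ+0·τ²+13/87·τ³=-2849/1856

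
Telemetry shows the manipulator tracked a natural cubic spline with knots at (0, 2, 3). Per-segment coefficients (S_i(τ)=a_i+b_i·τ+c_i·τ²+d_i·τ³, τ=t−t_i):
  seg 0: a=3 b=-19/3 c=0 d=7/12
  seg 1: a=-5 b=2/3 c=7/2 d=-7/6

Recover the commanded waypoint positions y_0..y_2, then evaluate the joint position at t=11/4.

y_0 = S_0(0) = a_0 = 3
y_1 = S_1(0) = a_1 = -5
y_2 = S_1(1) = -2
t_q=11/4 is in segment 1 (τ=3/4); S_1(τ)=-387/128

y_0=3 y_1=-5 y_2=-2
S(11/4) = -387/128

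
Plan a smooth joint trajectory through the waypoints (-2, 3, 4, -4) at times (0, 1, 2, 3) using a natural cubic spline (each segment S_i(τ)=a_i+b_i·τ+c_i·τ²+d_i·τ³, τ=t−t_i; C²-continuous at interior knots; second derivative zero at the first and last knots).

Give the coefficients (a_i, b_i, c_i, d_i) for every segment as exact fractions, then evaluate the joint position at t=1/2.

Δ: Δ0=5, Δ1=1, Δ2=-8
row 1: diag=4, rhs=-24; c'=1/4, d'=-6
row 2: denom=4−1·1/4=15/4; d'=(-54−1·-6)/(15/4)=-64/5
back: M2=-64/5
back: M1=-6−1/4·-64/5=-14/5
M: M0=0, M1=-14/5, M2=-64/5, M3=0
seg 0: a=-2, c=M0/2=0, d=(M1−M0)/(6·1)=-7/15, b=Δ0−h0·(2M0+M1)/6=82/15
seg 1: a=3, c=M1/2=-7/5, d=(M2−M1)/(6·1)=-5/3, b=Δ1−h1·(2M1+M2)/6=61/15
seg 2: a=4, c=M2/2=-32/5, d=(M3−M2)/(6·1)=32/15, b=Δ2−h2·(2M2+M3)/6=-56/15
t_q=1/2 → seg 0, τ=1/2; S=-2+82/15·τ+0·τ²+-7/15·τ³=27/40

  seg 0: a=-2 b=82/15 c=0 d=-7/15
  seg 1: a=3 b=61/15 c=-7/5 d=-5/3
  seg 2: a=4 b=-56/15 c=-32/5 d=32/15
S(1/2) = 27/40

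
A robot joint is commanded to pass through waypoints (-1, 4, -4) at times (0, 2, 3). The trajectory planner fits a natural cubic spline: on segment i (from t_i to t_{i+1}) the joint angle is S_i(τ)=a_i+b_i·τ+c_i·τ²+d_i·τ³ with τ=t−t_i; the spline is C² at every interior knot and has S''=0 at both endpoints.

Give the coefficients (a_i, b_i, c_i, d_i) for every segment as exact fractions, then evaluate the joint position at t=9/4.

Δ: Δ0=5/2, Δ1=-8
row 1: diag=6, rhs=-63; c'=1/6, d'=-21/2
back: M1=-21/2
M: M0=0, M1=-21/2, M2=0
seg 0: a=-1, c=M0/2=0, d=(M1−M0)/(6·2)=-7/8, b=Δ0−h0·(2M0+M1)/6=6
seg 1: a=4, c=M1/2=-21/4, d=(M2−M1)/(6·1)=7/4, b=Δ1−h1·(2M1+M2)/6=-9/2
t_q=9/4 → seg 1, τ=1/4; S=4+-9/2·τ+-21/4·τ²+7/4·τ³=659/256

  seg 0: a=-1 b=6 c=0 d=-7/8
  seg 1: a=4 b=-9/2 c=-21/4 d=7/4
S(9/4) = 659/256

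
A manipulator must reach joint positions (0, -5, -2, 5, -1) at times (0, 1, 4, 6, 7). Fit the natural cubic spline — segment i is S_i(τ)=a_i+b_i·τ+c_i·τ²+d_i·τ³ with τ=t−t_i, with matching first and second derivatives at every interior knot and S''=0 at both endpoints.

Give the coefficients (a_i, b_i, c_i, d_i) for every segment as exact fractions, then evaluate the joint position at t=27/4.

Δ: Δ0=-5, Δ1=1, Δ2=7/2, Δ3=-6
row 1: diag=8, rhs=36; c'=3/8, d'=9/2
row 2: denom=10−3·3/8=71/8; d'=(15−3·9/2)/(71/8)=12/71
row 3: denom=6−2·16/71=394/71; d'=(-57−2·12/71)/(394/71)=-4071/394
back: M3=-4071/394
back: M2=12/71−16/71·-4071/394=492/197
back: M1=9/2−3/8·492/197=702/197
M: M0=0, M1=702/197, M2=492/197, M3=-4071/394, M4=0
seg 0: a=0, c=M0/2=0, d=(M1−M0)/(6·1)=117/197, b=Δ0−h0·(2M0+M1)/6=-1102/197
seg 1: a=-5, c=M1/2=351/197, d=(M2−M1)/(6·3)=-35/591, b=Δ1−h1·(2M1+M2)/6=-751/197
seg 2: a=-2, c=M2/2=246/197, d=(M3−M2)/(6·2)=-1685/1576, b=Δ2−h2·(2M2+M3)/6=1040/197
seg 3: a=5, c=M3/2=-4071/788, d=(M4−M3)/(6·1)=1357/788, b=Δ3−h3·(2M3+M4)/6=-1007/394
t_q=27/4 → seg 3, τ=3/4; S=5+-1007/394·τ+-4071/788·τ²+1357/788·τ³=45571/50432

  seg 0: a=0 b=-1102/197 c=0 d=117/197
  seg 1: a=-5 b=-751/197 c=351/197 d=-35/591
  seg 2: a=-2 b=1040/197 c=246/197 d=-1685/1576
  seg 3: a=5 b=-1007/394 c=-4071/788 d=1357/788
S(27/4) = 45571/50432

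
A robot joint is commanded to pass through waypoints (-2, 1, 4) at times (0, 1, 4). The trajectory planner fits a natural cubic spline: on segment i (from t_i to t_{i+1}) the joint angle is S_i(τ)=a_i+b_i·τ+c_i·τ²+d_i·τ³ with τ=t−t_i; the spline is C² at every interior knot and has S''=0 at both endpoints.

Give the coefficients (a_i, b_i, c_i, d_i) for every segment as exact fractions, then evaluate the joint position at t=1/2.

Δ: Δ0=3, Δ1=1
row 1: diag=8, rhs=-12; c'=3/8, d'=-3/2
back: M1=-3/2
M: M0=0, M1=-3/2, M2=0
seg 0: a=-2, c=M0/2=0, d=(M1−M0)/(6·1)=-1/4, b=Δ0−h0·(2M0+M1)/6=13/4
seg 1: a=1, c=M1/2=-3/4, d=(M2−M1)/(6·3)=1/12, b=Δ1−h1·(2M1+M2)/6=5/2
t_q=1/2 → seg 0, τ=1/2; S=-2+13/4·τ+0·τ²+-1/4·τ³=-13/32

  seg 0: a=-2 b=13/4 c=0 d=-1/4
  seg 1: a=1 b=5/2 c=-3/4 d=1/12
S(1/2) = -13/32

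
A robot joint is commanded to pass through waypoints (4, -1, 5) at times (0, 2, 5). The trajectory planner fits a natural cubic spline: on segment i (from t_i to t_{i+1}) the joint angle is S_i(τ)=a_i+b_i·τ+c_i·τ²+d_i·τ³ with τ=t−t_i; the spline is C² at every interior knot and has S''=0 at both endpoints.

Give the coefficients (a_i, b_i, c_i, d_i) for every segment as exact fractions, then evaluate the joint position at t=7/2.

Δ: Δ0=-5/2, Δ1=2
row 1: diag=10, rhs=27; c'=3/10, d'=27/10
back: M1=27/10
M: M0=0, M1=27/10, M2=0
seg 0: a=4, c=M0/2=0, d=(M1−M0)/(6·2)=9/40, b=Δ0−h0·(2M0+M1)/6=-17/5
seg 1: a=-1, c=M1/2=27/20, d=(M2−M1)/(6·3)=-3/20, b=Δ1−h1·(2M1+M2)/6=-7/10
t_q=7/2 → seg 1, τ=3/2; S=-1+-7/10·τ+27/20·τ²+-3/20·τ³=77/160

  seg 0: a=4 b=-17/5 c=0 d=9/40
  seg 1: a=-1 b=-7/10 c=27/20 d=-3/20
S(7/2) = 77/160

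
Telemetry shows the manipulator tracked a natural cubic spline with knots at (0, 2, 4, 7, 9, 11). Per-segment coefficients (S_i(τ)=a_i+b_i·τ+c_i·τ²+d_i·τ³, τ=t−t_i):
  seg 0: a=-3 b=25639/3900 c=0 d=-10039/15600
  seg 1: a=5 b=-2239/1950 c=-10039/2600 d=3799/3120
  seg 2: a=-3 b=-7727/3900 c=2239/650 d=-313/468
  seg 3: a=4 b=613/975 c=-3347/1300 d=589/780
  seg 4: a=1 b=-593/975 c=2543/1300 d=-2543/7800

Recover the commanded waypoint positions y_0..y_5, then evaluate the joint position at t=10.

y_0=-3 y_1=5 y_2=-3 y_3=4 y_4=1 y_5=5
S(10) = 5257/2600

y_0 = S_0(0) = a_0 = -3
y_1 = S_1(0) = a_1 = 5
y_2 = S_2(0) = a_2 = -3
y_3 = S_3(0) = a_3 = 4
y_4 = S_4(0) = a_4 = 1
y_5 = S_4(2) = 5
t_q=10 is in segment 4 (τ=1); S_4(τ)=5257/2600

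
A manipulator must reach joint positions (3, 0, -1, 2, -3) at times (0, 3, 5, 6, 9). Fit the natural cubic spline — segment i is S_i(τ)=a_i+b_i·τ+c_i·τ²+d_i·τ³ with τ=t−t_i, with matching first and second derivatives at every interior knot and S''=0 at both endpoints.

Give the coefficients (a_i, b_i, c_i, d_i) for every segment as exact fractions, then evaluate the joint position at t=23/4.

  seg 0: a=3 b=-625/876 c=0 d=-251/7884
  seg 1: a=0 b=-689/438 c=-251/876 d=721/1752
  seg 2: a=-1 b=162/73 c=478/219 d=-307/219
  seg 3: a=2 b=521/219 c=-443/219 d=443/1971
S(23/4) = 6077/4672

Δ: Δ0=-1, Δ1=-1/2, Δ2=3, Δ3=-5/3
row 1: diag=10, rhs=3; c'=1/5, d'=3/10
row 2: denom=6−2·1/5=28/5; d'=(21−2·3/10)/(28/5)=51/14
row 3: denom=8−1·5/28=219/28; d'=(-28−1·51/14)/(219/28)=-886/219
back: M3=-886/219
back: M2=51/14−5/28·-886/219=956/219
back: M1=3/10−1/5·956/219=-251/438
M: M0=0, M1=-251/438, M2=956/219, M3=-886/219, M4=0
seg 0: a=3, c=M0/2=0, d=(M1−M0)/(6·3)=-251/7884, b=Δ0−h0·(2M0+M1)/6=-625/876
seg 1: a=0, c=M1/2=-251/876, d=(M2−M1)/(6·2)=721/1752, b=Δ1−h1·(2M1+M2)/6=-689/438
seg 2: a=-1, c=M2/2=478/219, d=(M3−M2)/(6·1)=-307/219, b=Δ2−h2·(2M2+M3)/6=162/73
seg 3: a=2, c=M3/2=-443/219, d=(M4−M3)/(6·3)=443/1971, b=Δ3−h3·(2M3+M4)/6=521/219
t_q=23/4 → seg 2, τ=3/4; S=-1+162/73·τ+478/219·τ²+-307/219·τ³=6077/4672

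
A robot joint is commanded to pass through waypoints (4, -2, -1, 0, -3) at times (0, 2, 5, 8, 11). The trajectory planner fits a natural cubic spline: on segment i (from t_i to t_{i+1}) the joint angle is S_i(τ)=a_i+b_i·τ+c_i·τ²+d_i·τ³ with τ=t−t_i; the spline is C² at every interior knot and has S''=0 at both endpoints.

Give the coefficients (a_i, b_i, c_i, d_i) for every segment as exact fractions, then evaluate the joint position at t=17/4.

Δ: Δ0=-3, Δ1=1/3, Δ2=1/3, Δ3=-1
row 1: diag=10, rhs=20; c'=3/10, d'=2
row 2: denom=12−3·3/10=111/10; d'=(0−3·2)/(111/10)=-20/37
row 3: denom=12−3·10/37=414/37; d'=(-8−3·-20/37)/(414/37)=-118/207
back: M3=-118/207
back: M2=-20/37−10/37·-118/207=-80/207
back: M1=2−3/10·-80/207=146/69
M: M0=0, M1=146/69, M2=-80/207, M3=-118/207, M4=0
seg 0: a=4, c=M0/2=0, d=(M1−M0)/(6·2)=73/414, b=Δ0−h0·(2M0+M1)/6=-767/207
seg 1: a=-2, c=M1/2=73/69, d=(M2−M1)/(6·3)=-259/1863, b=Δ1−h1·(2M1+M2)/6=-329/207
seg 2: a=-1, c=M2/2=-40/207, d=(M3−M2)/(6·3)=-19/1863, b=Δ2−h2·(2M2+M3)/6=208/207
seg 3: a=0, c=M3/2=-59/207, d=(M4−M3)/(6·3)=59/1863, b=Δ3−h3·(2M3+M4)/6=-89/207
t_q=17/4 → seg 1, τ=9/4; S=-2+-329/207·τ+73/69·τ²+-259/1863·τ³=-2655/1472

  seg 0: a=4 b=-767/207 c=0 d=73/414
  seg 1: a=-2 b=-329/207 c=73/69 d=-259/1863
  seg 2: a=-1 b=208/207 c=-40/207 d=-19/1863
  seg 3: a=0 b=-89/207 c=-59/207 d=59/1863
S(17/4) = -2655/1472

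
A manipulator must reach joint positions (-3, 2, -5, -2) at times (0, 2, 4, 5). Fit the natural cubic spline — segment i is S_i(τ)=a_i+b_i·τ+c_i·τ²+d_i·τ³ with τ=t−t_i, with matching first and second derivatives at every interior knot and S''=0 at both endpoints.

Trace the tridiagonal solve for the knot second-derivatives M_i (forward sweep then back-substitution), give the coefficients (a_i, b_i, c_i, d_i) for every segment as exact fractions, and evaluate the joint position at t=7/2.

  seg 0: a=-3 b=52/11 c=0 d=-49/88
  seg 1: a=2 b=-43/22 c=-147/44 d=113/88
  seg 2: a=-5 b=1/11 c=48/11 d=-16/11
S(7/2) = -2897/704

Δ: Δ0=5/2, Δ1=-7/2, Δ2=3
row 1: diag=8, rhs=-36; c'=1/4, d'=-9/2
row 2: denom=6−2·1/4=11/2; d'=(39−2·-9/2)/(11/2)=96/11
back: M2=96/11
back: M1=-9/2−1/4·96/11=-147/22
M: M0=0, M1=-147/22, M2=96/11, M3=0
seg 0: a=-3, c=M0/2=0, d=(M1−M0)/(6·2)=-49/88, b=Δ0−h0·(2M0+M1)/6=52/11
seg 1: a=2, c=M1/2=-147/44, d=(M2−M1)/(6·2)=113/88, b=Δ1−h1·(2M1+M2)/6=-43/22
seg 2: a=-5, c=M2/2=48/11, d=(M3−M2)/(6·1)=-16/11, b=Δ2−h2·(2M2+M3)/6=1/11
t_q=7/2 → seg 1, τ=3/2; S=2+-43/22·τ+-147/44·τ²+113/88·τ³=-2897/704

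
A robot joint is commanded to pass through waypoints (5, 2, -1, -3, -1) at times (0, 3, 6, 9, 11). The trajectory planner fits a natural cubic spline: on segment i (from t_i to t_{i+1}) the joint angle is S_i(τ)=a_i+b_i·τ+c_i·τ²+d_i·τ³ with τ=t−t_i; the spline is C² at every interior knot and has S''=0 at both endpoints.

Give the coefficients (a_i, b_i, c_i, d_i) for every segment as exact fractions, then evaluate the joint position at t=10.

Δ: Δ0=-1, Δ1=-1, Δ2=-2/3, Δ3=1
row 1: diag=12, rhs=0; c'=1/4, d'=0
row 2: denom=12−3·1/4=45/4; d'=(2−3·0)/(45/4)=8/45
row 3: denom=10−3·4/15=46/5; d'=(10−3·8/45)/(46/5)=71/69
back: M3=71/69
back: M2=8/45−4/15·71/69=-20/207
back: M1=0−1/4·-20/207=5/207
M: M0=0, M1=5/207, M2=-20/207, M3=71/69, M4=0
seg 0: a=5, c=M0/2=0, d=(M1−M0)/(6·3)=5/3726, b=Δ0−h0·(2M0+M1)/6=-419/414
seg 1: a=2, c=M1/2=5/414, d=(M2−M1)/(6·3)=-25/3726, b=Δ1−h1·(2M1+M2)/6=-202/207
seg 2: a=-1, c=M2/2=-10/207, d=(M3−M2)/(6·3)=233/3726, b=Δ2−h2·(2M2+M3)/6=-449/414
seg 3: a=-3, c=M3/2=71/138, d=(M4−M3)/(6·2)=-71/828, b=Δ3−h3·(2M3+M4)/6=65/207
t_q=10 → seg 3, τ=1; S=-3+65/207·τ+71/138·τ²+-71/828·τ³=-623/276

  seg 0: a=5 b=-419/414 c=0 d=5/3726
  seg 1: a=2 b=-202/207 c=5/414 d=-25/3726
  seg 2: a=-1 b=-449/414 c=-10/207 d=233/3726
  seg 3: a=-3 b=65/207 c=71/138 d=-71/828
S(10) = -623/276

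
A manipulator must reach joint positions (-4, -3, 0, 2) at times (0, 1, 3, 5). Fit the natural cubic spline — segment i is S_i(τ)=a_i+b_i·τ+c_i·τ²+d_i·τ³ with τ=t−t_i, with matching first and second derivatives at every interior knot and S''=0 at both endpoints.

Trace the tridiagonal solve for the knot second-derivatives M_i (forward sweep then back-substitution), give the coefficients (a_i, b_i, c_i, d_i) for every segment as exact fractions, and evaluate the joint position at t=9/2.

Δ: Δ0=1, Δ1=3/2, Δ2=1
row 1: diag=6, rhs=3; c'=1/3, d'=1/2
row 2: denom=8−2·1/3=22/3; d'=(-3−2·1/2)/(22/3)=-6/11
back: M2=-6/11
back: M1=1/2−1/3·-6/11=15/22
M: M0=0, M1=15/22, M2=-6/11, M3=0
seg 0: a=-4, c=M0/2=0, d=(M1−M0)/(6·1)=5/44, b=Δ0−h0·(2M0+M1)/6=39/44
seg 1: a=-3, c=M1/2=15/44, d=(M2−M1)/(6·2)=-9/88, b=Δ1−h1·(2M1+M2)/6=27/22
seg 2: a=0, c=M2/2=-3/11, d=(M3−M2)/(6·2)=1/22, b=Δ2−h2·(2M2+M3)/6=15/11
t_q=9/2 → seg 2, τ=3/2; S=0+15/11·τ+-3/11·τ²+1/22·τ³=279/176

  seg 0: a=-4 b=39/44 c=0 d=5/44
  seg 1: a=-3 b=27/22 c=15/44 d=-9/88
  seg 2: a=0 b=15/11 c=-3/11 d=1/22
S(9/2) = 279/176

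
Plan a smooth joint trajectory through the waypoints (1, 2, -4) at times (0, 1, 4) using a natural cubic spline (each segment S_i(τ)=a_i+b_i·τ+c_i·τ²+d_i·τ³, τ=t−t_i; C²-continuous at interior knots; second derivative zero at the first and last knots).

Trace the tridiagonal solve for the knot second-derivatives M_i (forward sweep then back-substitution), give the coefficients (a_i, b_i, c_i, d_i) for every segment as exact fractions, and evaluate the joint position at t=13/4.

Δ: Δ0=1, Δ1=-2
row 1: diag=8, rhs=-18; c'=3/8, d'=-9/4
back: M1=-9/4
M: M0=0, M1=-9/4, M2=0
seg 0: a=1, c=M0/2=0, d=(M1−M0)/(6·1)=-3/8, b=Δ0−h0·(2M0+M1)/6=11/8
seg 1: a=2, c=M1/2=-9/8, d=(M2−M1)/(6·3)=1/8, b=Δ1−h1·(2M1+M2)/6=1/4
t_q=13/4 → seg 1, τ=9/4; S=2+1/4·τ+-9/8·τ²+1/8·τ³=-875/512

  seg 0: a=1 b=11/8 c=0 d=-3/8
  seg 1: a=2 b=1/4 c=-9/8 d=1/8
S(13/4) = -875/512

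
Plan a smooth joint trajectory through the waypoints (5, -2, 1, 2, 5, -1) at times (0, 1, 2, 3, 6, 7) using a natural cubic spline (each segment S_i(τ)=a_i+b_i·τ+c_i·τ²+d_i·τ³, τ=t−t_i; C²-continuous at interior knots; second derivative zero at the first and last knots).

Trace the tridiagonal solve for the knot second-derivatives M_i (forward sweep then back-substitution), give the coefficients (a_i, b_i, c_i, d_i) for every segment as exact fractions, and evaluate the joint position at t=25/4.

Δ: Δ0=-7, Δ1=3, Δ2=1, Δ3=1, Δ4=-6
row 1: diag=4, rhs=60; c'=1/4, d'=15
row 2: denom=4−1·1/4=15/4; d'=(-12−1·15)/(15/4)=-36/5
row 3: denom=8−1·4/15=116/15; d'=(0−1·-36/5)/(116/15)=27/29
row 4: denom=8−3·45/116=793/116; d'=(-42−3·27/29)/(793/116)=-5196/793
back: M4=-5196/793
back: M3=27/29−45/116·-5196/793=2754/793
back: M2=-36/5−4/15·2754/793=-6444/793
back: M1=15−1/4·-6444/793=13506/793
M: M0=0, M1=13506/793, M2=-6444/793, M3=2754/793, M4=-5196/793, M5=0
seg 0: a=5, c=M0/2=0, d=(M1−M0)/(6·1)=2251/793, b=Δ0−h0·(2M0+M1)/6=-7802/793
seg 1: a=-2, c=M1/2=6753/793, d=(M2−M1)/(6·1)=-3325/793, b=Δ1−h1·(2M1+M2)/6=-1049/793
seg 2: a=1, c=M2/2=-3222/793, d=(M3−M2)/(6·1)=1533/793, b=Δ2−h2·(2M2+M3)/6=2482/793
seg 3: a=2, c=M3/2=1377/793, d=(M4−M3)/(6·3)=-1325/2379, b=Δ3−h3·(2M3+M4)/6=49/61
seg 4: a=5, c=M4/2=-2598/793, d=(M5−M4)/(6·1)=866/793, b=Δ4−h4·(2M4+M5)/6=-3026/793
t_q=25/4 → seg 4, τ=1/4; S=5+-3026/793·τ+-2598/793·τ²+866/793·τ³=97909/25376

  seg 0: a=5 b=-7802/793 c=0 d=2251/793
  seg 1: a=-2 b=-1049/793 c=6753/793 d=-3325/793
  seg 2: a=1 b=2482/793 c=-3222/793 d=1533/793
  seg 3: a=2 b=49/61 c=1377/793 d=-1325/2379
  seg 4: a=5 b=-3026/793 c=-2598/793 d=866/793
S(25/4) = 97909/25376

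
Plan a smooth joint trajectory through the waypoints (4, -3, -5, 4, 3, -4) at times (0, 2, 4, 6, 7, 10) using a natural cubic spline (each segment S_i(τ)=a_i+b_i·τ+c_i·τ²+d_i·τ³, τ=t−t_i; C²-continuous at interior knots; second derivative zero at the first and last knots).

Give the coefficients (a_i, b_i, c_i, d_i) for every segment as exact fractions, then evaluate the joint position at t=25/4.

  seg 0: a=4 b=-6989/1923 c=0 d=517/15384
  seg 1: a=-3 b=-12427/3846 c=517/2564 d=3515/7692
  seg 2: a=-5 b=11765/3846 c=7547/2564 d=-17099/15384
  seg 3: a=4 b=2875/1923 c=-2388/641 d=2366/1923
  seg 4: a=3 b=-4355/1923 c=-22/641 d=22/5769
S(25/4) = 85333/20512

Δ: Δ0=-7/2, Δ1=-1, Δ2=9/2, Δ3=-1, Δ4=-7/3
row 1: diag=8, rhs=15; c'=1/4, d'=15/8
row 2: denom=8−2·1/4=15/2; d'=(33−2·15/8)/(15/2)=39/10
row 3: denom=6−2·4/15=82/15; d'=(-33−2·39/10)/(82/15)=-306/41
row 4: denom=8−1·15/82=641/82; d'=(-8−1·-306/41)/(641/82)=-44/641
back: M4=-44/641
back: M3=-306/41−15/82·-44/641=-4776/641
back: M2=39/10−4/15·-4776/641=7547/1282
back: M1=15/8−1/4·7547/1282=517/1282
M: M0=0, M1=517/1282, M2=7547/1282, M3=-4776/641, M4=-44/641, M5=0
seg 0: a=4, c=M0/2=0, d=(M1−M0)/(6·2)=517/15384, b=Δ0−h0·(2M0+M1)/6=-6989/1923
seg 1: a=-3, c=M1/2=517/2564, d=(M2−M1)/(6·2)=3515/7692, b=Δ1−h1·(2M1+M2)/6=-12427/3846
seg 2: a=-5, c=M2/2=7547/2564, d=(M3−M2)/(6·2)=-17099/15384, b=Δ2−h2·(2M2+M3)/6=11765/3846
seg 3: a=4, c=M3/2=-2388/641, d=(M4−M3)/(6·1)=2366/1923, b=Δ3−h3·(2M3+M4)/6=2875/1923
seg 4: a=3, c=M4/2=-22/641, d=(M5−M4)/(6·3)=22/5769, b=Δ4−h4·(2M4+M5)/6=-4355/1923
t_q=25/4 → seg 3, τ=1/4; S=4+2875/1923·τ+-2388/641·τ²+2366/1923·τ³=85333/20512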